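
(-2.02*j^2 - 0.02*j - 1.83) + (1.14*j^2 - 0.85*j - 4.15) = -0.88*j^2 - 0.87*j - 5.98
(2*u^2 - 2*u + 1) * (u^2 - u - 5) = 2*u^4 - 4*u^3 - 7*u^2 + 9*u - 5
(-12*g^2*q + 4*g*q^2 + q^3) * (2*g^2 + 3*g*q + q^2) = -24*g^4*q - 28*g^3*q^2 + 2*g^2*q^3 + 7*g*q^4 + q^5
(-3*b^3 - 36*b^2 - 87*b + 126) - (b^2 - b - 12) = -3*b^3 - 37*b^2 - 86*b + 138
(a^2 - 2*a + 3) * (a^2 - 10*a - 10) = a^4 - 12*a^3 + 13*a^2 - 10*a - 30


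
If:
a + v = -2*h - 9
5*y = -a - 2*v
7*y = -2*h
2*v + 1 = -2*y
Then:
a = -35/22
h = -133/44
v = -15/11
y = 19/22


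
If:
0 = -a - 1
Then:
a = -1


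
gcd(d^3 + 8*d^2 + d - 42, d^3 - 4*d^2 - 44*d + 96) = d - 2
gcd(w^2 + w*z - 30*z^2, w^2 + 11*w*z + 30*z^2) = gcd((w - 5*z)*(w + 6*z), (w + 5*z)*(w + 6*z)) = w + 6*z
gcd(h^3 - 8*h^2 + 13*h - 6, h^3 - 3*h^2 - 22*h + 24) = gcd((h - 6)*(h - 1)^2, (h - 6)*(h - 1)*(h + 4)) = h^2 - 7*h + 6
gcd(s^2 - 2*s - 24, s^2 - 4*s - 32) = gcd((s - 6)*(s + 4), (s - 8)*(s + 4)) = s + 4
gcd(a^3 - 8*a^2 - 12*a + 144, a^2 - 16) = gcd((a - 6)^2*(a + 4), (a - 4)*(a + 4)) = a + 4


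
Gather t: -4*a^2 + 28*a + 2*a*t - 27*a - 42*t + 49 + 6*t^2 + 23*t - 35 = -4*a^2 + a + 6*t^2 + t*(2*a - 19) + 14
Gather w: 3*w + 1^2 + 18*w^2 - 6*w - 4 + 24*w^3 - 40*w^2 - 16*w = 24*w^3 - 22*w^2 - 19*w - 3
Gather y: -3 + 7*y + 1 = 7*y - 2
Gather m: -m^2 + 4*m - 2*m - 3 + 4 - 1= -m^2 + 2*m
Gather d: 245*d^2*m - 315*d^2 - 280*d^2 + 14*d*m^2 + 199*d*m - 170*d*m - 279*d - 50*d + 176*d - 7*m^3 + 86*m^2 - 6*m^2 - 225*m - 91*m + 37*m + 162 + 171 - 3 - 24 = d^2*(245*m - 595) + d*(14*m^2 + 29*m - 153) - 7*m^3 + 80*m^2 - 279*m + 306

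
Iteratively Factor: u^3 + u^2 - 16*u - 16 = (u + 4)*(u^2 - 3*u - 4) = (u + 1)*(u + 4)*(u - 4)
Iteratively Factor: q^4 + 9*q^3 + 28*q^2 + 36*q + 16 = (q + 2)*(q^3 + 7*q^2 + 14*q + 8) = (q + 2)^2*(q^2 + 5*q + 4) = (q + 1)*(q + 2)^2*(q + 4)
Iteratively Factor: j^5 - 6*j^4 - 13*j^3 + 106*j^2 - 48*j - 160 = (j - 2)*(j^4 - 4*j^3 - 21*j^2 + 64*j + 80) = (j - 4)*(j - 2)*(j^3 - 21*j - 20) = (j - 4)*(j - 2)*(j + 1)*(j^2 - j - 20) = (j - 4)*(j - 2)*(j + 1)*(j + 4)*(j - 5)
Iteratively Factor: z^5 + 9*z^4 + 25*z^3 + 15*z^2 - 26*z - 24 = (z + 2)*(z^4 + 7*z^3 + 11*z^2 - 7*z - 12) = (z + 2)*(z + 4)*(z^3 + 3*z^2 - z - 3) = (z + 2)*(z + 3)*(z + 4)*(z^2 - 1) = (z - 1)*(z + 2)*(z + 3)*(z + 4)*(z + 1)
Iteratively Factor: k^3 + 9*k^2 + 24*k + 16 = (k + 1)*(k^2 + 8*k + 16) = (k + 1)*(k + 4)*(k + 4)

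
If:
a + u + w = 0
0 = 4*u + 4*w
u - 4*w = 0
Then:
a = 0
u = 0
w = 0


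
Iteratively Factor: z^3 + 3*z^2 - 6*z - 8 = (z + 4)*(z^2 - z - 2) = (z + 1)*(z + 4)*(z - 2)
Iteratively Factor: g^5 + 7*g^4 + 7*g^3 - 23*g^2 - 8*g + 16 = (g + 4)*(g^4 + 3*g^3 - 5*g^2 - 3*g + 4) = (g + 4)^2*(g^3 - g^2 - g + 1) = (g - 1)*(g + 4)^2*(g^2 - 1) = (g - 1)^2*(g + 4)^2*(g + 1)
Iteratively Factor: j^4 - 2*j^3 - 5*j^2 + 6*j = (j - 3)*(j^3 + j^2 - 2*j) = (j - 3)*(j - 1)*(j^2 + 2*j) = j*(j - 3)*(j - 1)*(j + 2)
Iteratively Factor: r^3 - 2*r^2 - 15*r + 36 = (r - 3)*(r^2 + r - 12) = (r - 3)^2*(r + 4)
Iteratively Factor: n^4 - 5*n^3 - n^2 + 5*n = (n - 5)*(n^3 - n) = n*(n - 5)*(n^2 - 1) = n*(n - 5)*(n + 1)*(n - 1)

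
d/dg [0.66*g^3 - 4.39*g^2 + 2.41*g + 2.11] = 1.98*g^2 - 8.78*g + 2.41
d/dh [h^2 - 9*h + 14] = 2*h - 9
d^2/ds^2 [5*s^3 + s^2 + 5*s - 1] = 30*s + 2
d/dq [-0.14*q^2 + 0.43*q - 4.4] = 0.43 - 0.28*q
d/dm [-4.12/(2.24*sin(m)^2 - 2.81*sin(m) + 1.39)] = (18.4576*sin(m) - 11.5772)*cos(m)/(2.24*sin(m)^2 - 2.81*sin(m) + 1.39)^2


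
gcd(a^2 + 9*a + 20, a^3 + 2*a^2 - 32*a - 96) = a + 4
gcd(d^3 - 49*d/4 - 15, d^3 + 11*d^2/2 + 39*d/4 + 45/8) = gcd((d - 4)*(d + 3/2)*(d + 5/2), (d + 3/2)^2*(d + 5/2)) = d^2 + 4*d + 15/4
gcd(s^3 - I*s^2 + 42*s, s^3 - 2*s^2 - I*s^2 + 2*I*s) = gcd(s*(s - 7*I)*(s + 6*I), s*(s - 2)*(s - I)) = s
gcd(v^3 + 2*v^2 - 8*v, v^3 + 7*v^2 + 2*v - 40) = v^2 + 2*v - 8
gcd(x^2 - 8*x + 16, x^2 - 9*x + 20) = x - 4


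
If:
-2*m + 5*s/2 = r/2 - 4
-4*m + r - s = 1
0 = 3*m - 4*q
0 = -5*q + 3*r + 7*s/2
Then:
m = 67/170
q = 201/680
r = 549/340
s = -327/340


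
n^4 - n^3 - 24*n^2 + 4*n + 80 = (n - 5)*(n - 2)*(n + 2)*(n + 4)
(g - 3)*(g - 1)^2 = g^3 - 5*g^2 + 7*g - 3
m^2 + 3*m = m*(m + 3)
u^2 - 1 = (u - 1)*(u + 1)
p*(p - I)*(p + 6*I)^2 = p^4 + 11*I*p^3 - 24*p^2 + 36*I*p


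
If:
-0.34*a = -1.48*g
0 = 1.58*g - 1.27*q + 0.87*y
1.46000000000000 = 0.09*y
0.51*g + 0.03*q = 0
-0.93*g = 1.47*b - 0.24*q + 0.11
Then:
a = -2.65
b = 2.00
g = -0.61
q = 10.36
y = 16.22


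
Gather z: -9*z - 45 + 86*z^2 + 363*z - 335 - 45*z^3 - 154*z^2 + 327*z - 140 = -45*z^3 - 68*z^2 + 681*z - 520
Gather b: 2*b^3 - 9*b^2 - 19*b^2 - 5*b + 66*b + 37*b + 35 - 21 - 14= 2*b^3 - 28*b^2 + 98*b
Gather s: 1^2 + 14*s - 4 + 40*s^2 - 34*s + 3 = 40*s^2 - 20*s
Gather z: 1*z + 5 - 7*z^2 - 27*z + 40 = -7*z^2 - 26*z + 45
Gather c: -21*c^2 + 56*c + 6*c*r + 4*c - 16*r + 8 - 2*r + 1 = -21*c^2 + c*(6*r + 60) - 18*r + 9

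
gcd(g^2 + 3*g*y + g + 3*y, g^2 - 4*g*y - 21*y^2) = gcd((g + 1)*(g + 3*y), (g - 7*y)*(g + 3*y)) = g + 3*y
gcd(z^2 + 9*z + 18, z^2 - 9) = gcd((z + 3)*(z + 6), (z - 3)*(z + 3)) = z + 3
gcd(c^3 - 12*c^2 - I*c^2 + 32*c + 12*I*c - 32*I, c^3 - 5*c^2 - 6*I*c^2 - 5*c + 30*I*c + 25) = c - I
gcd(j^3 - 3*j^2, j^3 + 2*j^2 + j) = j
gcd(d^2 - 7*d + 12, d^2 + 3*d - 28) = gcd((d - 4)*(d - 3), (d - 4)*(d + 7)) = d - 4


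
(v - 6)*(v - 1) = v^2 - 7*v + 6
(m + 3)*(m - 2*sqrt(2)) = m^2 - 2*sqrt(2)*m + 3*m - 6*sqrt(2)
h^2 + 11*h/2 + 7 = (h + 2)*(h + 7/2)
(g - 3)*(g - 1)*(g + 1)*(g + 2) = g^4 - g^3 - 7*g^2 + g + 6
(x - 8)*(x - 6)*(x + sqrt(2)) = x^3 - 14*x^2 + sqrt(2)*x^2 - 14*sqrt(2)*x + 48*x + 48*sqrt(2)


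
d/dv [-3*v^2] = -6*v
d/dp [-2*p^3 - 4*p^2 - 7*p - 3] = -6*p^2 - 8*p - 7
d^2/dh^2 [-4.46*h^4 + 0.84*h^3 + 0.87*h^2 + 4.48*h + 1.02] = -53.52*h^2 + 5.04*h + 1.74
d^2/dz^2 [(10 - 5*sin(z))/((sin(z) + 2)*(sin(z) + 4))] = 5*(sin(z)^5 - 14*sin(z)^4 - 86*sin(z)^3 - 44*sin(z)^2 + 280*sin(z) + 208)/((sin(z) + 2)^3*(sin(z) + 4)^3)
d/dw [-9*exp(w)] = -9*exp(w)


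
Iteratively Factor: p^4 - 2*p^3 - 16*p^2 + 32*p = (p + 4)*(p^3 - 6*p^2 + 8*p) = p*(p + 4)*(p^2 - 6*p + 8) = p*(p - 2)*(p + 4)*(p - 4)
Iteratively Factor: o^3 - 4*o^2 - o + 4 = (o - 4)*(o^2 - 1) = (o - 4)*(o + 1)*(o - 1)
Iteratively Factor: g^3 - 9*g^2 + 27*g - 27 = (g - 3)*(g^2 - 6*g + 9) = (g - 3)^2*(g - 3)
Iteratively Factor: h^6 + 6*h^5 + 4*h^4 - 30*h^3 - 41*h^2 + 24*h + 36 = (h + 2)*(h^5 + 4*h^4 - 4*h^3 - 22*h^2 + 3*h + 18) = (h - 1)*(h + 2)*(h^4 + 5*h^3 + h^2 - 21*h - 18) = (h - 2)*(h - 1)*(h + 2)*(h^3 + 7*h^2 + 15*h + 9) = (h - 2)*(h - 1)*(h + 2)*(h + 3)*(h^2 + 4*h + 3) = (h - 2)*(h - 1)*(h + 2)*(h + 3)^2*(h + 1)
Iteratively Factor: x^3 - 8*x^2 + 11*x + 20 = (x - 5)*(x^2 - 3*x - 4) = (x - 5)*(x + 1)*(x - 4)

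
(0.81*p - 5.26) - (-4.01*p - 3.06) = 4.82*p - 2.2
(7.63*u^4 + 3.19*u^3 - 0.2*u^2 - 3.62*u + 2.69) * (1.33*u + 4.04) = 10.1479*u^5 + 35.0679*u^4 + 12.6216*u^3 - 5.6226*u^2 - 11.0471*u + 10.8676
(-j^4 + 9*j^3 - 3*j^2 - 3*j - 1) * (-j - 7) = j^5 - 2*j^4 - 60*j^3 + 24*j^2 + 22*j + 7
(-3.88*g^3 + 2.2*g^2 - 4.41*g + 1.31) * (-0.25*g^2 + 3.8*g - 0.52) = 0.97*g^5 - 15.294*g^4 + 11.4801*g^3 - 18.2295*g^2 + 7.2712*g - 0.6812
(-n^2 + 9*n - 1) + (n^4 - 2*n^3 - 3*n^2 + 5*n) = n^4 - 2*n^3 - 4*n^2 + 14*n - 1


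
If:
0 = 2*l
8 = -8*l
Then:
No Solution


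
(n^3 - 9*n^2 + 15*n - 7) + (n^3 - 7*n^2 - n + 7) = 2*n^3 - 16*n^2 + 14*n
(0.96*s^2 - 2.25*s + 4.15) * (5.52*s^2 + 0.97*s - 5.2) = 5.2992*s^4 - 11.4888*s^3 + 15.7335*s^2 + 15.7255*s - 21.58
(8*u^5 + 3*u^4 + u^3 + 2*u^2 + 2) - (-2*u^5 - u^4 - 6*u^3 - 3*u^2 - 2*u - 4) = 10*u^5 + 4*u^4 + 7*u^3 + 5*u^2 + 2*u + 6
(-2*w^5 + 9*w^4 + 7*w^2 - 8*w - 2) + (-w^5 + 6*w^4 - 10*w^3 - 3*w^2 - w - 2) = -3*w^5 + 15*w^4 - 10*w^3 + 4*w^2 - 9*w - 4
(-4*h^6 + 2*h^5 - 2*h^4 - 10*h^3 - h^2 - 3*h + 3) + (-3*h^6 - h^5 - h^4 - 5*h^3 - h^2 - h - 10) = -7*h^6 + h^5 - 3*h^4 - 15*h^3 - 2*h^2 - 4*h - 7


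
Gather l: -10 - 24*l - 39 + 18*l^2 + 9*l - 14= 18*l^2 - 15*l - 63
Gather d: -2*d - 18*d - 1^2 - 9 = -20*d - 10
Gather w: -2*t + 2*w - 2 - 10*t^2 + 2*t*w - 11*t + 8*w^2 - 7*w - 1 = -10*t^2 - 13*t + 8*w^2 + w*(2*t - 5) - 3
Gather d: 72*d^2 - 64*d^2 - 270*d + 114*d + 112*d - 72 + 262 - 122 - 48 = 8*d^2 - 44*d + 20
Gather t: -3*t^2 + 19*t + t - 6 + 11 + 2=-3*t^2 + 20*t + 7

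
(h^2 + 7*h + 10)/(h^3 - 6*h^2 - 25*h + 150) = (h + 2)/(h^2 - 11*h + 30)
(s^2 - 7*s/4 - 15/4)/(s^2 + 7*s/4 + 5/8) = 2*(s - 3)/(2*s + 1)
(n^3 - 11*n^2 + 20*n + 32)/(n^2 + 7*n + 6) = (n^2 - 12*n + 32)/(n + 6)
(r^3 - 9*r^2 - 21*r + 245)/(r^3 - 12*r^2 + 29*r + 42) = (r^2 - 2*r - 35)/(r^2 - 5*r - 6)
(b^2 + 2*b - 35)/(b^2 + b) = (b^2 + 2*b - 35)/(b*(b + 1))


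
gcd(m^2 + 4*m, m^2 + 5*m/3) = m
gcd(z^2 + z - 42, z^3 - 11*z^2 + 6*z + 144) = z - 6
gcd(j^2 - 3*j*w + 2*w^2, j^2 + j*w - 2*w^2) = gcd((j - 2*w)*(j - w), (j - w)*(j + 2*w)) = -j + w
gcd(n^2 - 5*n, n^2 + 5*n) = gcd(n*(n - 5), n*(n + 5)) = n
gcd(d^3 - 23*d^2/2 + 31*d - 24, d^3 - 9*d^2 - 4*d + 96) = d - 8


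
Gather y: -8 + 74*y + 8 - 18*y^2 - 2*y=-18*y^2 + 72*y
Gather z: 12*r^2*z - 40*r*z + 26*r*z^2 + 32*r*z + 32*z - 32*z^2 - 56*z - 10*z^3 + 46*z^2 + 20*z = -10*z^3 + z^2*(26*r + 14) + z*(12*r^2 - 8*r - 4)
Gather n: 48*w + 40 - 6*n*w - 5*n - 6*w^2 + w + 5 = n*(-6*w - 5) - 6*w^2 + 49*w + 45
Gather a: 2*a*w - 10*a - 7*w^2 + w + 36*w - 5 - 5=a*(2*w - 10) - 7*w^2 + 37*w - 10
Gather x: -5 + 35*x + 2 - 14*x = 21*x - 3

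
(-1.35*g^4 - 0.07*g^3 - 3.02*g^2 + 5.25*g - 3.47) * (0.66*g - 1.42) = -0.891*g^5 + 1.8708*g^4 - 1.8938*g^3 + 7.7534*g^2 - 9.7452*g + 4.9274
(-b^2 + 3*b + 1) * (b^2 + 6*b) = -b^4 - 3*b^3 + 19*b^2 + 6*b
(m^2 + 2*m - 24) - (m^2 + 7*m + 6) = -5*m - 30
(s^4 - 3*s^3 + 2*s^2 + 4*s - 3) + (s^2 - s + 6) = s^4 - 3*s^3 + 3*s^2 + 3*s + 3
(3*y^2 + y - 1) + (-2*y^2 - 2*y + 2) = y^2 - y + 1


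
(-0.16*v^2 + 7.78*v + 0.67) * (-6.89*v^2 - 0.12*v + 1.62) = 1.1024*v^4 - 53.585*v^3 - 5.8091*v^2 + 12.5232*v + 1.0854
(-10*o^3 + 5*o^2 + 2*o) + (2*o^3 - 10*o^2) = -8*o^3 - 5*o^2 + 2*o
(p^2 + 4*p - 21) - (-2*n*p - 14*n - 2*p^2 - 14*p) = 2*n*p + 14*n + 3*p^2 + 18*p - 21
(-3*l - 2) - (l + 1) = -4*l - 3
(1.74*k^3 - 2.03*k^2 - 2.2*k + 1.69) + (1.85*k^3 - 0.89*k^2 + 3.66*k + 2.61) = 3.59*k^3 - 2.92*k^2 + 1.46*k + 4.3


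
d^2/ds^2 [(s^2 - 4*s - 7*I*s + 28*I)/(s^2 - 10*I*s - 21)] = 2*(-4 + 3*I)/(s^3 - 9*I*s^2 - 27*s + 27*I)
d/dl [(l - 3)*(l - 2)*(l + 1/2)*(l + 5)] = 4*l^3 + 3*l^2/2 - 38*l + 41/2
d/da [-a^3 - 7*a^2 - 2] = a*(-3*a - 14)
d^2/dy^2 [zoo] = 0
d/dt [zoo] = 0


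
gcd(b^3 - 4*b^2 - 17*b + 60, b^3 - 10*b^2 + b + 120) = b - 5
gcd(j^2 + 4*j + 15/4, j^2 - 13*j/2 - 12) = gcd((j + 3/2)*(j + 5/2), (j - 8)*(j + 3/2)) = j + 3/2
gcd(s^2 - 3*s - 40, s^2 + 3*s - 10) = s + 5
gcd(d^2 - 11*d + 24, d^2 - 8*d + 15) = d - 3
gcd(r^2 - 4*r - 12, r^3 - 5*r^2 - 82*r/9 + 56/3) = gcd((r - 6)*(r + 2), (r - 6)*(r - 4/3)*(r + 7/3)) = r - 6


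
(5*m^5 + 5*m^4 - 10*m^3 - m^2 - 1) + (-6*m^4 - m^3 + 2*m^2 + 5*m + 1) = 5*m^5 - m^4 - 11*m^3 + m^2 + 5*m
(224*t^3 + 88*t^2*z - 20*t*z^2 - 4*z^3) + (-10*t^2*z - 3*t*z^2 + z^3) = 224*t^3 + 78*t^2*z - 23*t*z^2 - 3*z^3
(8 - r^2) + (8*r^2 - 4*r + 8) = 7*r^2 - 4*r + 16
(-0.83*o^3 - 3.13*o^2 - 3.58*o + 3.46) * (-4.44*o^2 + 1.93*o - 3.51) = 3.6852*o^5 + 12.2953*o^4 + 12.7676*o^3 - 11.2855*o^2 + 19.2436*o - 12.1446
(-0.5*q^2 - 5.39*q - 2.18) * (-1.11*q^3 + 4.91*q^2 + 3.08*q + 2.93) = 0.555*q^5 + 3.5279*q^4 - 25.5851*q^3 - 28.77*q^2 - 22.5071*q - 6.3874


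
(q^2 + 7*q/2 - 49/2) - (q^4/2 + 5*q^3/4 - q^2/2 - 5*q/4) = -q^4/2 - 5*q^3/4 + 3*q^2/2 + 19*q/4 - 49/2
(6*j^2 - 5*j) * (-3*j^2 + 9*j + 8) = -18*j^4 + 69*j^3 + 3*j^2 - 40*j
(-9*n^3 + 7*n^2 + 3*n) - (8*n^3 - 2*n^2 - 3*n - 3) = -17*n^3 + 9*n^2 + 6*n + 3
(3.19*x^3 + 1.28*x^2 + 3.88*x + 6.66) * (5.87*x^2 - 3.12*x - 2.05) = 18.7253*x^5 - 2.4392*x^4 + 12.2425*x^3 + 24.3646*x^2 - 28.7332*x - 13.653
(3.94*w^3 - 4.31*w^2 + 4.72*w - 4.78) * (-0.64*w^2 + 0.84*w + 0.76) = -2.5216*w^5 + 6.068*w^4 - 3.6468*w^3 + 3.7484*w^2 - 0.428*w - 3.6328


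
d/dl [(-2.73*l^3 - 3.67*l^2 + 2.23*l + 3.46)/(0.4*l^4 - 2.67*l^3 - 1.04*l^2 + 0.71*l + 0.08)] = (1.092*l^6 + 2.936*l^5 - 9.6357*l^4 + 2.4956*l^3 + 26.7729*l^2 + 6.6096*l - 2.2782)/(0.16*l^8 - 2.136*l^7 + 6.2969*l^6 + 6.1216*l^5 - 2.6458*l^4 - 1.904*l^3 + 0.3377*l^2 + 0.1136*l + 0.0064)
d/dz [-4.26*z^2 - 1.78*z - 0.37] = -8.52*z - 1.78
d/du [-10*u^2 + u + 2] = 1 - 20*u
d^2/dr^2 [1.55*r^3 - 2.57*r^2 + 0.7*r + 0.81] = 9.3*r - 5.14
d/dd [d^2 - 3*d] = 2*d - 3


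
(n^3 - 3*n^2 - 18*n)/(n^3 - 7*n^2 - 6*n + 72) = n/(n - 4)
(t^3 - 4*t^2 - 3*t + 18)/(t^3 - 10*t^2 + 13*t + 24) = (t^2 - t - 6)/(t^2 - 7*t - 8)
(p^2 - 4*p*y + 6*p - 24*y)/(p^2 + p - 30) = (p - 4*y)/(p - 5)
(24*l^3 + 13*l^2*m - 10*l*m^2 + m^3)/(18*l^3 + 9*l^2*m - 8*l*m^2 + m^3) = (8*l - m)/(6*l - m)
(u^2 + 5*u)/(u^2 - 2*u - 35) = u/(u - 7)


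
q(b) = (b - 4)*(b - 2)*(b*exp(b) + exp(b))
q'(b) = (b - 4)*(b - 2)*(b*exp(b) + 2*exp(b)) + (b - 4)*(b*exp(b) + exp(b)) + (b - 2)*(b*exp(b) + exp(b)) = (b^3 - 2*b^2 - 8*b + 10)*exp(b)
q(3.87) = -56.76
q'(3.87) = 337.84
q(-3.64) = -2.99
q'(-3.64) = -0.93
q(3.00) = -80.34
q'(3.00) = -100.43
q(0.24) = 10.43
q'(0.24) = 10.14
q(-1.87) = -3.05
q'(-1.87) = 1.76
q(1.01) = 16.34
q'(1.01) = 2.50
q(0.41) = 12.13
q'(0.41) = 9.72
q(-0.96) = 0.22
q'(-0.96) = 5.73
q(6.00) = 22592.01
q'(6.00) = 42763.45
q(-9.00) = -0.14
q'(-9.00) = -0.10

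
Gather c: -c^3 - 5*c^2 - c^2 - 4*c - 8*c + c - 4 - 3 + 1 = -c^3 - 6*c^2 - 11*c - 6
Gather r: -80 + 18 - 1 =-63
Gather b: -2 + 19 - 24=-7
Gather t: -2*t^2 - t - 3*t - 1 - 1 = -2*t^2 - 4*t - 2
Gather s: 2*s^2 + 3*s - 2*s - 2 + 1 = 2*s^2 + s - 1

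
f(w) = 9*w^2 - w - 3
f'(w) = 18*w - 1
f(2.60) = 55.24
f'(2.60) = 45.80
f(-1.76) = 26.64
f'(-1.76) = -32.68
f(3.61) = 110.68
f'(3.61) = 63.98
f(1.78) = 23.74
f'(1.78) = 31.04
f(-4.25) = 163.81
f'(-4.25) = -77.50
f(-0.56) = 0.38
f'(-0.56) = -11.08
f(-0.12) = -2.75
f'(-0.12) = -3.16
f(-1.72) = 25.35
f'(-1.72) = -31.96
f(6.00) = 315.00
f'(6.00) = 107.00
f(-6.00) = 327.00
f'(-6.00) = -109.00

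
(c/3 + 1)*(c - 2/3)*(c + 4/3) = c^3/3 + 11*c^2/9 + 10*c/27 - 8/9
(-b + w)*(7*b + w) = -7*b^2 + 6*b*w + w^2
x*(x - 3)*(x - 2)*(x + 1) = x^4 - 4*x^3 + x^2 + 6*x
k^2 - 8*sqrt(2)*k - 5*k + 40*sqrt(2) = (k - 5)*(k - 8*sqrt(2))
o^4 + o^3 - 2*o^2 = o^2*(o - 1)*(o + 2)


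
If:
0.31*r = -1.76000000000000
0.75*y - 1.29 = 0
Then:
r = -5.68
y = 1.72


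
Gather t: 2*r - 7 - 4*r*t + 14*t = 2*r + t*(14 - 4*r) - 7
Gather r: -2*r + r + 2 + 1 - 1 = 2 - r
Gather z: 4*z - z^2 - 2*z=-z^2 + 2*z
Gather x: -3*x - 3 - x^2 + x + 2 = -x^2 - 2*x - 1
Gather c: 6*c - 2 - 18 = 6*c - 20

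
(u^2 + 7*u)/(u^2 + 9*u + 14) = u/(u + 2)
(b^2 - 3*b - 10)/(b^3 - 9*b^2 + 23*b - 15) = (b + 2)/(b^2 - 4*b + 3)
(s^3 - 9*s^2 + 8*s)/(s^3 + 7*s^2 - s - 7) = s*(s - 8)/(s^2 + 8*s + 7)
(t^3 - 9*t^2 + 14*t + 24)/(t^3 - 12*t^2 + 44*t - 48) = (t + 1)/(t - 2)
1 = 1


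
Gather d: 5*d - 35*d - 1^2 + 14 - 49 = -30*d - 36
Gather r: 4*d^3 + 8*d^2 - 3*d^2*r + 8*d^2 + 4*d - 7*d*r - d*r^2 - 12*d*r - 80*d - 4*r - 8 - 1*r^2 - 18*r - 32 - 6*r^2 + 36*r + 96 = 4*d^3 + 16*d^2 - 76*d + r^2*(-d - 7) + r*(-3*d^2 - 19*d + 14) + 56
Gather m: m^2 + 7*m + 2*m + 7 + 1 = m^2 + 9*m + 8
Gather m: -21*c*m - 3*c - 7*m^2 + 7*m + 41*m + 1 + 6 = -3*c - 7*m^2 + m*(48 - 21*c) + 7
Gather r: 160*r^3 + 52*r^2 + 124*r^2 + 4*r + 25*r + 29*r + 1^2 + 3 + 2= 160*r^3 + 176*r^2 + 58*r + 6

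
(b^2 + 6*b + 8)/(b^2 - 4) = (b + 4)/(b - 2)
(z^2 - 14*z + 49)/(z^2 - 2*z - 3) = (-z^2 + 14*z - 49)/(-z^2 + 2*z + 3)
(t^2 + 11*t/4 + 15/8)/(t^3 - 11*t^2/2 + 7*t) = (8*t^2 + 22*t + 15)/(4*t*(2*t^2 - 11*t + 14))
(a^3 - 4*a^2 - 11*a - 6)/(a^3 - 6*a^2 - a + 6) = (a + 1)/(a - 1)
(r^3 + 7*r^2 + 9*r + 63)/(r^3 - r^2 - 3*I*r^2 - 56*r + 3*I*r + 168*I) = (r + 3*I)/(r - 8)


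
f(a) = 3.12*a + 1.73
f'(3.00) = 3.12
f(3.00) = 11.09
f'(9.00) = 3.12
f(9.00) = 29.81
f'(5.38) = 3.12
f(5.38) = 18.52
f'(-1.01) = 3.12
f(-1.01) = -1.42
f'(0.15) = 3.12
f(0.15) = 2.20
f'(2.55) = 3.12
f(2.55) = 9.69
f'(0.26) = 3.12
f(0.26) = 2.54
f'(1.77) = 3.12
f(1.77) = 7.25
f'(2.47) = 3.12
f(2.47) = 9.44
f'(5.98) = 3.12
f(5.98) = 20.39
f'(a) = 3.12000000000000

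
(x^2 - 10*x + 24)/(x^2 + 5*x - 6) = (x^2 - 10*x + 24)/(x^2 + 5*x - 6)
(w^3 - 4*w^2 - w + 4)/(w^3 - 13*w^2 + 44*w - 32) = (w + 1)/(w - 8)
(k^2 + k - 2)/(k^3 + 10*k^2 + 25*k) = (k^2 + k - 2)/(k*(k^2 + 10*k + 25))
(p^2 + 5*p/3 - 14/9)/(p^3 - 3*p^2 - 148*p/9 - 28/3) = (3*p - 2)/(3*p^2 - 16*p - 12)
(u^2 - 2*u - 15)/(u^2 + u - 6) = (u - 5)/(u - 2)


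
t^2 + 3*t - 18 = (t - 3)*(t + 6)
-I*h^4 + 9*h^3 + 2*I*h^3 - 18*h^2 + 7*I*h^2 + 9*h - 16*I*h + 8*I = (h - 1)*(h + I)*(h + 8*I)*(-I*h + I)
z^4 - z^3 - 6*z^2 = z^2*(z - 3)*(z + 2)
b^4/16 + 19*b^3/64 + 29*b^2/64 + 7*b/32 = b*(b/4 + 1/4)*(b/4 + 1/2)*(b + 7/4)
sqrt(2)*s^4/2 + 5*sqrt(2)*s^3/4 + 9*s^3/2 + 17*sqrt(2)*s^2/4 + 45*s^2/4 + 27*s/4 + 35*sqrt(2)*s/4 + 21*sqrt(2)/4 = (s + 1)*(s + 3/2)*(s + 7*sqrt(2)/2)*(sqrt(2)*s/2 + 1)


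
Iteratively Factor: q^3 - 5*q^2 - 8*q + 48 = (q - 4)*(q^2 - q - 12) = (q - 4)^2*(q + 3)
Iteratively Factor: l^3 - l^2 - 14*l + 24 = (l + 4)*(l^2 - 5*l + 6) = (l - 3)*(l + 4)*(l - 2)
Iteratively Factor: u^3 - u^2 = (u - 1)*(u^2) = u*(u - 1)*(u)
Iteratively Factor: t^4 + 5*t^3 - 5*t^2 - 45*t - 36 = (t - 3)*(t^3 + 8*t^2 + 19*t + 12) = (t - 3)*(t + 1)*(t^2 + 7*t + 12) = (t - 3)*(t + 1)*(t + 4)*(t + 3)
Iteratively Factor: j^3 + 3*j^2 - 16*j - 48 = (j + 3)*(j^2 - 16) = (j + 3)*(j + 4)*(j - 4)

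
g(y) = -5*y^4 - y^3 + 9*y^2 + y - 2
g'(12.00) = -34775.00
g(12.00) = -104102.00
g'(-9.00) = 14176.00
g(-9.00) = -31358.00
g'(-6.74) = 5867.04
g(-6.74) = -9612.04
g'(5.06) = -2575.82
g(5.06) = -3173.78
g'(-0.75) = -5.75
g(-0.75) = 1.15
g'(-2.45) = 233.02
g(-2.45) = -115.87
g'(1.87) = -106.61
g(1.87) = -36.34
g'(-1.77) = 70.65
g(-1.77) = -19.10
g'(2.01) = -137.35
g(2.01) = -53.36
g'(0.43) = 6.60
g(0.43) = -0.16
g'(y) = -20*y^3 - 3*y^2 + 18*y + 1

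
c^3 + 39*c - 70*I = (c - 5*I)*(c - 2*I)*(c + 7*I)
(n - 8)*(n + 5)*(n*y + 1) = n^3*y - 3*n^2*y + n^2 - 40*n*y - 3*n - 40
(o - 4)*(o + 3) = o^2 - o - 12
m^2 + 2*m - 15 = (m - 3)*(m + 5)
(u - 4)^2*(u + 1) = u^3 - 7*u^2 + 8*u + 16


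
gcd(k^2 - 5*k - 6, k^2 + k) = k + 1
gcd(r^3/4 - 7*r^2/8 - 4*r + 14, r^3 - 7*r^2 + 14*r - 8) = r - 4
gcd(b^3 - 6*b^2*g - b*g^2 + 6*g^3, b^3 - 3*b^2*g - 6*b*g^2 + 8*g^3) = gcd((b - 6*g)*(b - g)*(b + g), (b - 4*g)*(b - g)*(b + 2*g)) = b - g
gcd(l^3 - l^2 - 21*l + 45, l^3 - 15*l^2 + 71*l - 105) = l - 3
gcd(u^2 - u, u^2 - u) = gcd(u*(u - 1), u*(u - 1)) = u^2 - u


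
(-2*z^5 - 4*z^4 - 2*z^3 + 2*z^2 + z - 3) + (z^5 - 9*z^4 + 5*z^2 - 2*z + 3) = -z^5 - 13*z^4 - 2*z^3 + 7*z^2 - z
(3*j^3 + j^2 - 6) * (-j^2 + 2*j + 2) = -3*j^5 + 5*j^4 + 8*j^3 + 8*j^2 - 12*j - 12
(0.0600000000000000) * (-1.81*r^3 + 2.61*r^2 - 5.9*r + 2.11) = -0.1086*r^3 + 0.1566*r^2 - 0.354*r + 0.1266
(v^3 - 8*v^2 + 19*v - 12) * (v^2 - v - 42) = v^5 - 9*v^4 - 15*v^3 + 305*v^2 - 786*v + 504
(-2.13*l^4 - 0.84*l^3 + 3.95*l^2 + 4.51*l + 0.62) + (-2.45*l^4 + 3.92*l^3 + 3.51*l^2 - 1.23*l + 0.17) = -4.58*l^4 + 3.08*l^3 + 7.46*l^2 + 3.28*l + 0.79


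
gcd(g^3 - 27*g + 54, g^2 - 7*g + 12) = g - 3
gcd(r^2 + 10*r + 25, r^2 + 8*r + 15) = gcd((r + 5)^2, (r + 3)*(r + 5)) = r + 5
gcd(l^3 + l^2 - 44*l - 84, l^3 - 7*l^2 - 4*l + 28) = l^2 - 5*l - 14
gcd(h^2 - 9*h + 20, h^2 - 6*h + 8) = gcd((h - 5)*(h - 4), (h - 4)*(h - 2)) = h - 4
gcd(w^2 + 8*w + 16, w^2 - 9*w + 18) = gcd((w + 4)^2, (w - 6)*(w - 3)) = 1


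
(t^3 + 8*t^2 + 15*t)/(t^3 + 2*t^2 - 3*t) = (t + 5)/(t - 1)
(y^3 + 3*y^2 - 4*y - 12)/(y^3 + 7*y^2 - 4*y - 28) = (y + 3)/(y + 7)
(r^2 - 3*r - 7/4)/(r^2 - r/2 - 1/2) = (r - 7/2)/(r - 1)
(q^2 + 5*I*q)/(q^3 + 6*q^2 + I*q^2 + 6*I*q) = (q + 5*I)/(q^2 + q*(6 + I) + 6*I)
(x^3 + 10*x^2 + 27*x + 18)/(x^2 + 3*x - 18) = (x^2 + 4*x + 3)/(x - 3)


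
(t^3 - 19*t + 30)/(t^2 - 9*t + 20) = (t^3 - 19*t + 30)/(t^2 - 9*t + 20)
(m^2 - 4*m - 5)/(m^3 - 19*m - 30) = (m + 1)/(m^2 + 5*m + 6)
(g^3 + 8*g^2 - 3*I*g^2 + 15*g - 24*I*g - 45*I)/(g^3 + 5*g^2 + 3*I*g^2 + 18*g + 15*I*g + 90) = (g + 3)/(g + 6*I)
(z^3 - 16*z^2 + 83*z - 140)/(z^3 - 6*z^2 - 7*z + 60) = (z - 7)/(z + 3)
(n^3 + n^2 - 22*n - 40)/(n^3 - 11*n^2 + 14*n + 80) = (n + 4)/(n - 8)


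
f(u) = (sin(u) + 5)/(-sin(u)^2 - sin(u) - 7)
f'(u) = (2*sin(u)*cos(u) + cos(u))*(sin(u) + 5)/(-sin(u)^2 - sin(u) - 7)^2 + cos(u)/(-sin(u)^2 - sin(u) - 7) = (sin(u)^2 + 10*sin(u) - 2)*cos(u)/(sin(u)^2 + sin(u) + 7)^2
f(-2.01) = -0.59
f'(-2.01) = 0.09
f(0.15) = -0.72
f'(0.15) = -0.01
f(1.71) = -0.67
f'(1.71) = -0.02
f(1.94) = -0.67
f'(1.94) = -0.04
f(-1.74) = -0.57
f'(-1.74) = 0.04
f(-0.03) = -0.71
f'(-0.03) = -0.05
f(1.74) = -0.67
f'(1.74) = -0.02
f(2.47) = -0.70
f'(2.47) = -0.06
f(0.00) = -0.71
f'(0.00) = -0.04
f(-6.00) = -0.72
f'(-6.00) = 0.02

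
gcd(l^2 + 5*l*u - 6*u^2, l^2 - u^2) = -l + u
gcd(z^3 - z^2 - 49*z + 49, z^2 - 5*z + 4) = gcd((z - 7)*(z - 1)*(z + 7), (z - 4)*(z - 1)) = z - 1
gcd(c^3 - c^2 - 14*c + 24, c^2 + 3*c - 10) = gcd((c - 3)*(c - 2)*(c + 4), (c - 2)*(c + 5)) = c - 2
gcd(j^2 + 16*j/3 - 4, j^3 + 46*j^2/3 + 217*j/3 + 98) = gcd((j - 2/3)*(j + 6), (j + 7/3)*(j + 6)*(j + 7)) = j + 6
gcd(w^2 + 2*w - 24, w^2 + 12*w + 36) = w + 6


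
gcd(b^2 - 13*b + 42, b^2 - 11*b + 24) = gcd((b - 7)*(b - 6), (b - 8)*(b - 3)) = 1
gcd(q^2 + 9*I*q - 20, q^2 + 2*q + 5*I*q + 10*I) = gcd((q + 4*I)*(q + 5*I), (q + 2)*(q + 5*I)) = q + 5*I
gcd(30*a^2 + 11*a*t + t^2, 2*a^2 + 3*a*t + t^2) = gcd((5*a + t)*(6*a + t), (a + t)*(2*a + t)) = 1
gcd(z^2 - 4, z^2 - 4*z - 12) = z + 2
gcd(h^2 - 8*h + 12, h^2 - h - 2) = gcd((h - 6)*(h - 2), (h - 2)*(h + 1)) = h - 2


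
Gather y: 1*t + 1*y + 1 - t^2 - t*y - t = -t^2 + y*(1 - t) + 1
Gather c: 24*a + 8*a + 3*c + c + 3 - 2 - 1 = 32*a + 4*c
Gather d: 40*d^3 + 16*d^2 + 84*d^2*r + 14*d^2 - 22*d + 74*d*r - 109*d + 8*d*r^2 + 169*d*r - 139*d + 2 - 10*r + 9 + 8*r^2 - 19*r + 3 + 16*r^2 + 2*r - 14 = 40*d^3 + d^2*(84*r + 30) + d*(8*r^2 + 243*r - 270) + 24*r^2 - 27*r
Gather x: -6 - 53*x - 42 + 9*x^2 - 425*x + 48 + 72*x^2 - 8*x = 81*x^2 - 486*x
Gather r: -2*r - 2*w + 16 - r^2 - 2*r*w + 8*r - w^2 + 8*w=-r^2 + r*(6 - 2*w) - w^2 + 6*w + 16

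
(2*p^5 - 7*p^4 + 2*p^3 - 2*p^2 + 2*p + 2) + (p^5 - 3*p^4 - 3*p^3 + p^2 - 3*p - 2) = 3*p^5 - 10*p^4 - p^3 - p^2 - p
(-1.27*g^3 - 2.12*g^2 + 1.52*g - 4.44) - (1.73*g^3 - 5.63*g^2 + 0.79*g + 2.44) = -3.0*g^3 + 3.51*g^2 + 0.73*g - 6.88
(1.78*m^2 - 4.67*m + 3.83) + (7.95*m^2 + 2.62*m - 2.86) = 9.73*m^2 - 2.05*m + 0.97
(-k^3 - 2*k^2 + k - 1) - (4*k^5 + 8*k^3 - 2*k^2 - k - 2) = -4*k^5 - 9*k^3 + 2*k + 1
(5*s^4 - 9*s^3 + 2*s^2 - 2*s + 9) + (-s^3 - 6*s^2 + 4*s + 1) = 5*s^4 - 10*s^3 - 4*s^2 + 2*s + 10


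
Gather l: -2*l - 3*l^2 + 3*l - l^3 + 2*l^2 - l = -l^3 - l^2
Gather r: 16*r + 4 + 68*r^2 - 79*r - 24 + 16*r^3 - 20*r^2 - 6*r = 16*r^3 + 48*r^2 - 69*r - 20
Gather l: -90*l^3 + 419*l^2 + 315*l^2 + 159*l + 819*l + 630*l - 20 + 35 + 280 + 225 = -90*l^3 + 734*l^2 + 1608*l + 520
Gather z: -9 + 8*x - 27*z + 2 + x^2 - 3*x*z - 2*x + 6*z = x^2 + 6*x + z*(-3*x - 21) - 7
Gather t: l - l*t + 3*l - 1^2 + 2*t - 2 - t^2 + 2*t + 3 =4*l - t^2 + t*(4 - l)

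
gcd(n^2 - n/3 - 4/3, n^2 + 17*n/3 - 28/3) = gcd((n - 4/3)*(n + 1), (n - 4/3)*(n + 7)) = n - 4/3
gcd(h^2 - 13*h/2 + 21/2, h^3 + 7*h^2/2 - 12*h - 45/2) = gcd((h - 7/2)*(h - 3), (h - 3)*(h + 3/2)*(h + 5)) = h - 3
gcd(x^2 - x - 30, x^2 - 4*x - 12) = x - 6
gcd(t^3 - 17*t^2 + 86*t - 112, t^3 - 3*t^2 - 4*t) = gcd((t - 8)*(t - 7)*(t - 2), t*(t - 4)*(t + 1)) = 1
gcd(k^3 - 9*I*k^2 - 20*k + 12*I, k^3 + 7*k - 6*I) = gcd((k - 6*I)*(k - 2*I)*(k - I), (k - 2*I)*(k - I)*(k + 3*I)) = k^2 - 3*I*k - 2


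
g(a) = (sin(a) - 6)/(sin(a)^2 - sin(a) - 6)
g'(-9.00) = 0.53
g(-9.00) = 1.18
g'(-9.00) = 0.53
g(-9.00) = 1.18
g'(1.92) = 0.01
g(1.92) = 0.84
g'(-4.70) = 0.00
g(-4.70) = 0.83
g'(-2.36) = 0.65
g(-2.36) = 1.40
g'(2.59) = 0.13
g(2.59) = 0.88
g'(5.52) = -0.64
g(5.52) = 1.39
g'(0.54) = -0.13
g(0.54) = 0.88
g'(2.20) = 0.05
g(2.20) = 0.84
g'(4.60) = 0.17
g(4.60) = 1.74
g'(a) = (-2*sin(a)*cos(a) + cos(a))*(sin(a) - 6)/(sin(a)^2 - sin(a) - 6)^2 + cos(a)/(sin(a)^2 - sin(a) - 6) = (12*sin(a) + cos(a)^2 - 13)*cos(a)/(sin(a) + cos(a)^2 + 5)^2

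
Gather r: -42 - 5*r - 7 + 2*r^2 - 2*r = 2*r^2 - 7*r - 49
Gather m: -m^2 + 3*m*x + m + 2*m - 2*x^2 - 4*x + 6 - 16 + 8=-m^2 + m*(3*x + 3) - 2*x^2 - 4*x - 2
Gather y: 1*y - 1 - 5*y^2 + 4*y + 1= -5*y^2 + 5*y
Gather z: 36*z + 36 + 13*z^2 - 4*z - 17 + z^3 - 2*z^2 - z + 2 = z^3 + 11*z^2 + 31*z + 21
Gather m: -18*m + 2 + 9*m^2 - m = 9*m^2 - 19*m + 2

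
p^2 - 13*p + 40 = (p - 8)*(p - 5)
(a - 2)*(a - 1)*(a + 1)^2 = a^4 - a^3 - 3*a^2 + a + 2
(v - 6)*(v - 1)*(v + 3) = v^3 - 4*v^2 - 15*v + 18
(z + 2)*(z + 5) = z^2 + 7*z + 10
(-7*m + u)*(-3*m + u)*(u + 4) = 21*m^2*u + 84*m^2 - 10*m*u^2 - 40*m*u + u^3 + 4*u^2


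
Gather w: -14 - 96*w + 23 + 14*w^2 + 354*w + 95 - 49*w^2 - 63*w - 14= -35*w^2 + 195*w + 90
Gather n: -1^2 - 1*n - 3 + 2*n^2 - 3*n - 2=2*n^2 - 4*n - 6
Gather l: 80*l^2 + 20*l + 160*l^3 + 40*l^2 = 160*l^3 + 120*l^2 + 20*l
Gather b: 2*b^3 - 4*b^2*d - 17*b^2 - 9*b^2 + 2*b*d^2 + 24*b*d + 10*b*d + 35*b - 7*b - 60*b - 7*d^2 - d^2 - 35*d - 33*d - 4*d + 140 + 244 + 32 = 2*b^3 + b^2*(-4*d - 26) + b*(2*d^2 + 34*d - 32) - 8*d^2 - 72*d + 416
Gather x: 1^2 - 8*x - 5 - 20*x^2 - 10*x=-20*x^2 - 18*x - 4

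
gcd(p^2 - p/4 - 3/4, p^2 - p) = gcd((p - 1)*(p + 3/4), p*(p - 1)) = p - 1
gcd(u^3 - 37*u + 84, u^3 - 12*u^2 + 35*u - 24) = u - 3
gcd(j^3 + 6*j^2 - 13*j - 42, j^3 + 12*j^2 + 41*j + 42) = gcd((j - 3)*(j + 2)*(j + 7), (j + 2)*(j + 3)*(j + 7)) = j^2 + 9*j + 14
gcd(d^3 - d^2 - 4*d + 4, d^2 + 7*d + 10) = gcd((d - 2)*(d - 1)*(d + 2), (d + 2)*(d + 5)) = d + 2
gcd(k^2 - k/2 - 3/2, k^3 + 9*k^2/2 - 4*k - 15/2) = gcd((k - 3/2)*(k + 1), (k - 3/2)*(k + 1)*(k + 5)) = k^2 - k/2 - 3/2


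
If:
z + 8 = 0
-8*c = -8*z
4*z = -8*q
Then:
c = -8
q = 4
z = -8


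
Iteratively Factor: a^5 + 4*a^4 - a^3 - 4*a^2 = (a - 1)*(a^4 + 5*a^3 + 4*a^2) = (a - 1)*(a + 1)*(a^3 + 4*a^2) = a*(a - 1)*(a + 1)*(a^2 + 4*a) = a*(a - 1)*(a + 1)*(a + 4)*(a)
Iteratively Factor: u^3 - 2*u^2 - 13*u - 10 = (u - 5)*(u^2 + 3*u + 2) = (u - 5)*(u + 2)*(u + 1)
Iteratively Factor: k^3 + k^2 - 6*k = (k)*(k^2 + k - 6) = k*(k + 3)*(k - 2)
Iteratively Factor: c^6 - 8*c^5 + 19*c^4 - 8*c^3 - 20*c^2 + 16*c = (c - 4)*(c^5 - 4*c^4 + 3*c^3 + 4*c^2 - 4*c) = c*(c - 4)*(c^4 - 4*c^3 + 3*c^2 + 4*c - 4) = c*(c - 4)*(c + 1)*(c^3 - 5*c^2 + 8*c - 4) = c*(c - 4)*(c - 2)*(c + 1)*(c^2 - 3*c + 2) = c*(c - 4)*(c - 2)*(c - 1)*(c + 1)*(c - 2)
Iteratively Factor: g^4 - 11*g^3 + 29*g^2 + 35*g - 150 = (g - 5)*(g^3 - 6*g^2 - g + 30) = (g - 5)*(g + 2)*(g^2 - 8*g + 15) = (g - 5)^2*(g + 2)*(g - 3)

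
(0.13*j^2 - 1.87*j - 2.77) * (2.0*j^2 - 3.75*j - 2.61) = 0.26*j^4 - 4.2275*j^3 + 1.1332*j^2 + 15.2682*j + 7.2297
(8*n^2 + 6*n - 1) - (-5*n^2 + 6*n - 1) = 13*n^2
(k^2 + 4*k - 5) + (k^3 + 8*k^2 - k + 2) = k^3 + 9*k^2 + 3*k - 3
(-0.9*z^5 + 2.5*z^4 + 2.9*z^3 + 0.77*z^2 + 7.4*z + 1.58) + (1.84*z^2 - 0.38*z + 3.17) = -0.9*z^5 + 2.5*z^4 + 2.9*z^3 + 2.61*z^2 + 7.02*z + 4.75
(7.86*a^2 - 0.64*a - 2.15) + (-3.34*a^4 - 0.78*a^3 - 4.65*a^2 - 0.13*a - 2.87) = -3.34*a^4 - 0.78*a^3 + 3.21*a^2 - 0.77*a - 5.02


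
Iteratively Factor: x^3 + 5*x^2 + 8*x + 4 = (x + 2)*(x^2 + 3*x + 2) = (x + 1)*(x + 2)*(x + 2)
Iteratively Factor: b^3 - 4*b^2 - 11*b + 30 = (b + 3)*(b^2 - 7*b + 10) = (b - 5)*(b + 3)*(b - 2)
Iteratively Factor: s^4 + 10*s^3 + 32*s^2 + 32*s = (s)*(s^3 + 10*s^2 + 32*s + 32) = s*(s + 4)*(s^2 + 6*s + 8) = s*(s + 4)^2*(s + 2)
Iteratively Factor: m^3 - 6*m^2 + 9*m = (m - 3)*(m^2 - 3*m) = (m - 3)^2*(m)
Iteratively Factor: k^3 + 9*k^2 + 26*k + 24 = (k + 3)*(k^2 + 6*k + 8) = (k + 3)*(k + 4)*(k + 2)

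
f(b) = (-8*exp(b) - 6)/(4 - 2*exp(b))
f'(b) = -8*exp(b)/(4 - 2*exp(b)) + 2*(-8*exp(b) - 6)*exp(b)/(4 - 2*exp(b))^2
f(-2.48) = -1.74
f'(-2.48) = -0.25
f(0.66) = -164.69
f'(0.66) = -5005.30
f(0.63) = -85.88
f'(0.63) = -1378.83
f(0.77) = 72.85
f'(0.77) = -930.74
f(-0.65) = -3.44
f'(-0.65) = -2.63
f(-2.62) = -1.71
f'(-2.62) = -0.22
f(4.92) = 4.08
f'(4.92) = -0.08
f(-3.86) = -1.56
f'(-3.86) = -0.06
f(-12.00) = -1.50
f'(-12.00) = 0.00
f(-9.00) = -1.50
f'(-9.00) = 0.00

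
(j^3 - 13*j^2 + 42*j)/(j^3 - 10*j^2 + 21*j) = (j - 6)/(j - 3)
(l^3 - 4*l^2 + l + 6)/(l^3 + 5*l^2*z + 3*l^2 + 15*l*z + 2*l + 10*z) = (l^2 - 5*l + 6)/(l^2 + 5*l*z + 2*l + 10*z)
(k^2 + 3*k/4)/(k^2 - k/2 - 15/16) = 4*k/(4*k - 5)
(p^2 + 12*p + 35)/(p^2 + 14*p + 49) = (p + 5)/(p + 7)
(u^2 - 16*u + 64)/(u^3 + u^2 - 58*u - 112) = (u - 8)/(u^2 + 9*u + 14)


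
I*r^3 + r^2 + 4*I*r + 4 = (r - 2*I)*(r + 2*I)*(I*r + 1)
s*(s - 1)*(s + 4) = s^3 + 3*s^2 - 4*s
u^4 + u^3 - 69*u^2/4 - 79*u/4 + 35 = (u - 4)*(u - 1)*(u + 5/2)*(u + 7/2)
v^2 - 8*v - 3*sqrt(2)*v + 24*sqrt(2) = (v - 8)*(v - 3*sqrt(2))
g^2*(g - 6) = g^3 - 6*g^2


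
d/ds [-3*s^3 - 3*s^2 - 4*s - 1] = -9*s^2 - 6*s - 4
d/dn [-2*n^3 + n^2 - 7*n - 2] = -6*n^2 + 2*n - 7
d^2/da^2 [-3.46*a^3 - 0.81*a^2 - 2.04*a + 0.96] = -20.76*a - 1.62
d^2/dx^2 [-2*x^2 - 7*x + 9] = -4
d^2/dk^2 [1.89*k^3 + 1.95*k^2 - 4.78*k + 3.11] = 11.34*k + 3.9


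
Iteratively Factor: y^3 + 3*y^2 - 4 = (y + 2)*(y^2 + y - 2) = (y - 1)*(y + 2)*(y + 2)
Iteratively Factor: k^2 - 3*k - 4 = (k + 1)*(k - 4)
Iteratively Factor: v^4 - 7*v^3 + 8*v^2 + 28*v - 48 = (v - 3)*(v^3 - 4*v^2 - 4*v + 16) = (v - 3)*(v + 2)*(v^2 - 6*v + 8) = (v - 4)*(v - 3)*(v + 2)*(v - 2)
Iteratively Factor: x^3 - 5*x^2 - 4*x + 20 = (x - 5)*(x^2 - 4) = (x - 5)*(x - 2)*(x + 2)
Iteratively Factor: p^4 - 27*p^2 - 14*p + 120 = (p - 5)*(p^3 + 5*p^2 - 2*p - 24) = (p - 5)*(p - 2)*(p^2 + 7*p + 12) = (p - 5)*(p - 2)*(p + 3)*(p + 4)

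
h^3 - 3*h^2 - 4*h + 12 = (h - 3)*(h - 2)*(h + 2)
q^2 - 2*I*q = q*(q - 2*I)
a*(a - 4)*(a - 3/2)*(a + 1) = a^4 - 9*a^3/2 + a^2/2 + 6*a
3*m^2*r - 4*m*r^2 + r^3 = r*(-3*m + r)*(-m + r)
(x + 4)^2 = x^2 + 8*x + 16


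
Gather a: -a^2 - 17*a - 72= -a^2 - 17*a - 72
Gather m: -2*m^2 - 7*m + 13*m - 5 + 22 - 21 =-2*m^2 + 6*m - 4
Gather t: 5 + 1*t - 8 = t - 3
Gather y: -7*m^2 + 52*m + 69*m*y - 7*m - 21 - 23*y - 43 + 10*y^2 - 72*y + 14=-7*m^2 + 45*m + 10*y^2 + y*(69*m - 95) - 50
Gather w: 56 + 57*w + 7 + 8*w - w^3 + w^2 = -w^3 + w^2 + 65*w + 63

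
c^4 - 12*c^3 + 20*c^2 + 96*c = c*(c - 8)*(c - 6)*(c + 2)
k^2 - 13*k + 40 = (k - 8)*(k - 5)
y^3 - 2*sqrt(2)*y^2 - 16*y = y*(y - 4*sqrt(2))*(y + 2*sqrt(2))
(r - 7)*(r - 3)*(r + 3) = r^3 - 7*r^2 - 9*r + 63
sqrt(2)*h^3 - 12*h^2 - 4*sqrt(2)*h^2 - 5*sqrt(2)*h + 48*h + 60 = (h - 5)*(h - 6*sqrt(2))*(sqrt(2)*h + sqrt(2))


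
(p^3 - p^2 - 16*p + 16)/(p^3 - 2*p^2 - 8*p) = (p^2 + 3*p - 4)/(p*(p + 2))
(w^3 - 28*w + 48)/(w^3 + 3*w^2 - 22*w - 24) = (w - 2)/(w + 1)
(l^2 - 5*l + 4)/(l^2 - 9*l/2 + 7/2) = 2*(l - 4)/(2*l - 7)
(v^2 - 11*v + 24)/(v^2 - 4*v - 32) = (v - 3)/(v + 4)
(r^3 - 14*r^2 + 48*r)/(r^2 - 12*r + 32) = r*(r - 6)/(r - 4)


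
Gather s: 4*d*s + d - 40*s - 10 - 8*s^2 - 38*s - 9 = d - 8*s^2 + s*(4*d - 78) - 19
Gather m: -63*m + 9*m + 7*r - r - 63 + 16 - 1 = -54*m + 6*r - 48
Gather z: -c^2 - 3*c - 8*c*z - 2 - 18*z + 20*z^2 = -c^2 - 3*c + 20*z^2 + z*(-8*c - 18) - 2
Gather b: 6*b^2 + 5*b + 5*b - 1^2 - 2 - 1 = 6*b^2 + 10*b - 4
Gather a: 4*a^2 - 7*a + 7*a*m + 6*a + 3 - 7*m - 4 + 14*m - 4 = 4*a^2 + a*(7*m - 1) + 7*m - 5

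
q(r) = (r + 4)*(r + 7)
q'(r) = 2*r + 11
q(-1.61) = 12.88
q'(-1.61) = 7.78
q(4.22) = 92.23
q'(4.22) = 19.44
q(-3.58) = 1.44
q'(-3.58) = 3.84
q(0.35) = 31.97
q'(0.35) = 11.70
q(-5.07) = -2.07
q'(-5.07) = 0.86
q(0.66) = 35.70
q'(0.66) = 12.32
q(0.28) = 31.16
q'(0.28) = 11.56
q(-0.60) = 21.76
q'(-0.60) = 9.80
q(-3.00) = 4.00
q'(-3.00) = 5.00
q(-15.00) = 88.00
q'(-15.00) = -19.00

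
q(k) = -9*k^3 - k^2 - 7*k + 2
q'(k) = -27*k^2 - 2*k - 7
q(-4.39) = 774.90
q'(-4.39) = -518.57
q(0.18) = 0.66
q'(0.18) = -8.23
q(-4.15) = 657.09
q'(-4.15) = -463.71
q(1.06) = -17.26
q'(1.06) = -39.46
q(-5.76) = 1729.07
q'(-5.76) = -891.28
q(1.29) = -28.01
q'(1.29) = -54.51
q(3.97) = -604.69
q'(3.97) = -440.48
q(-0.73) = 10.08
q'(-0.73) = -19.93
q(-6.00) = 1952.00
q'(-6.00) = -967.00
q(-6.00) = 1952.00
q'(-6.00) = -967.00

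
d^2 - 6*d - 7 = (d - 7)*(d + 1)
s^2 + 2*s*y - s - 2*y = (s - 1)*(s + 2*y)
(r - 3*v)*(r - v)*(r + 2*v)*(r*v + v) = r^4*v - 2*r^3*v^2 + r^3*v - 5*r^2*v^3 - 2*r^2*v^2 + 6*r*v^4 - 5*r*v^3 + 6*v^4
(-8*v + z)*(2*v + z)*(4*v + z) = -64*v^3 - 40*v^2*z - 2*v*z^2 + z^3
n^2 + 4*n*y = n*(n + 4*y)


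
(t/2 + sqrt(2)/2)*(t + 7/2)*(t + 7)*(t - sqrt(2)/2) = t^4/2 + sqrt(2)*t^3/4 + 21*t^3/4 + 21*sqrt(2)*t^2/8 + 47*t^2/4 - 21*t/4 + 49*sqrt(2)*t/8 - 49/4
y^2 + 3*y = y*(y + 3)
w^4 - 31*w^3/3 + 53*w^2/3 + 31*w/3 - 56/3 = (w - 8)*(w - 7/3)*(w - 1)*(w + 1)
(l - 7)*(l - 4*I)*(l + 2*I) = l^3 - 7*l^2 - 2*I*l^2 + 8*l + 14*I*l - 56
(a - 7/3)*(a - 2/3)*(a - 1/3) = a^3 - 10*a^2/3 + 23*a/9 - 14/27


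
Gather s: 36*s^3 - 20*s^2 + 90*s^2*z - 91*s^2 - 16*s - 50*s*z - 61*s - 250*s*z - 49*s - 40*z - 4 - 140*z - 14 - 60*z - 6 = 36*s^3 + s^2*(90*z - 111) + s*(-300*z - 126) - 240*z - 24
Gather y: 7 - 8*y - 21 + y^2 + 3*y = y^2 - 5*y - 14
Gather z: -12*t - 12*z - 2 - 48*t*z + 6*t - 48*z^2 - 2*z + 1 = -6*t - 48*z^2 + z*(-48*t - 14) - 1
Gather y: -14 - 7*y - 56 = -7*y - 70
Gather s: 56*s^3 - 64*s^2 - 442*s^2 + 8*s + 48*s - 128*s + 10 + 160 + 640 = 56*s^3 - 506*s^2 - 72*s + 810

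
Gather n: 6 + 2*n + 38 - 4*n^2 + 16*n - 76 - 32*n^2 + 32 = -36*n^2 + 18*n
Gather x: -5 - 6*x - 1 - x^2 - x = -x^2 - 7*x - 6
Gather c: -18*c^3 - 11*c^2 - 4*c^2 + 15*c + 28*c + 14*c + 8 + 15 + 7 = -18*c^3 - 15*c^2 + 57*c + 30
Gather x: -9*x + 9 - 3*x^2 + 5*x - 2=-3*x^2 - 4*x + 7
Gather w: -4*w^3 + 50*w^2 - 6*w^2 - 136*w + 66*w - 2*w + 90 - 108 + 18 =-4*w^3 + 44*w^2 - 72*w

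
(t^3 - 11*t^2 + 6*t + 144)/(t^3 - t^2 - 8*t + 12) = (t^2 - 14*t + 48)/(t^2 - 4*t + 4)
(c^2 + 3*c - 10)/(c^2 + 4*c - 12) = (c + 5)/(c + 6)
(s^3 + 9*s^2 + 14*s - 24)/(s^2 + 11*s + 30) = (s^2 + 3*s - 4)/(s + 5)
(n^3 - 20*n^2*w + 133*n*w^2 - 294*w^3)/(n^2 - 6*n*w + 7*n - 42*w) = (n^2 - 14*n*w + 49*w^2)/(n + 7)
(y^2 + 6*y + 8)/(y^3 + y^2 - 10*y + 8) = (y + 2)/(y^2 - 3*y + 2)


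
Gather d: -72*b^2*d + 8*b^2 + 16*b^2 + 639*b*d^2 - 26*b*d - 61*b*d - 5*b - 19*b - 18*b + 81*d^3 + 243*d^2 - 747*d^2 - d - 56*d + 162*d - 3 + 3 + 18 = 24*b^2 - 42*b + 81*d^3 + d^2*(639*b - 504) + d*(-72*b^2 - 87*b + 105) + 18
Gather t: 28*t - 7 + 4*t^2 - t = 4*t^2 + 27*t - 7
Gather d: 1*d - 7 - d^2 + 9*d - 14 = -d^2 + 10*d - 21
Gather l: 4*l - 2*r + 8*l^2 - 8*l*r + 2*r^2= 8*l^2 + l*(4 - 8*r) + 2*r^2 - 2*r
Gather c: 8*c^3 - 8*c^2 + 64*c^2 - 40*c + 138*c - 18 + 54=8*c^3 + 56*c^2 + 98*c + 36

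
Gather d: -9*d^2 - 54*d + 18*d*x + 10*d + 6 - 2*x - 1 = -9*d^2 + d*(18*x - 44) - 2*x + 5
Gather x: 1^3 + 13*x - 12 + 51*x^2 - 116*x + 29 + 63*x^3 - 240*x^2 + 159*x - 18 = 63*x^3 - 189*x^2 + 56*x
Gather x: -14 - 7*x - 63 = -7*x - 77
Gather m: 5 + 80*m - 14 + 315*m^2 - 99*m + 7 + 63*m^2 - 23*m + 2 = 378*m^2 - 42*m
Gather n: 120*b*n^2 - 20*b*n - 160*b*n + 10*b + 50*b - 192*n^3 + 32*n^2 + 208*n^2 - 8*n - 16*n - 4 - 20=60*b - 192*n^3 + n^2*(120*b + 240) + n*(-180*b - 24) - 24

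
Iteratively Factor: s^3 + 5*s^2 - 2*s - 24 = (s - 2)*(s^2 + 7*s + 12) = (s - 2)*(s + 3)*(s + 4)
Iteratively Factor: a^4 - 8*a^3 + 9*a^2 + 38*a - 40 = (a - 1)*(a^3 - 7*a^2 + 2*a + 40) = (a - 1)*(a + 2)*(a^2 - 9*a + 20) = (a - 4)*(a - 1)*(a + 2)*(a - 5)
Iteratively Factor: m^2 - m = (m)*(m - 1)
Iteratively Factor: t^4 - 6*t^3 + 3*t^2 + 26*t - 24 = (t + 2)*(t^3 - 8*t^2 + 19*t - 12) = (t - 4)*(t + 2)*(t^2 - 4*t + 3) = (t - 4)*(t - 3)*(t + 2)*(t - 1)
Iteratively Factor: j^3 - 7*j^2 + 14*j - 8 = (j - 2)*(j^2 - 5*j + 4) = (j - 4)*(j - 2)*(j - 1)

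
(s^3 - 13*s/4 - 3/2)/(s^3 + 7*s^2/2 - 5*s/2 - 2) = (s^2 - s/2 - 3)/(s^2 + 3*s - 4)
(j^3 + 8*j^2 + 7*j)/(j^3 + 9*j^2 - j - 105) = j*(j + 1)/(j^2 + 2*j - 15)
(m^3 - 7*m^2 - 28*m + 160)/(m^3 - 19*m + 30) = (m^2 - 12*m + 32)/(m^2 - 5*m + 6)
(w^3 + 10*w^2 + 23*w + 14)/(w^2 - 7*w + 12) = (w^3 + 10*w^2 + 23*w + 14)/(w^2 - 7*w + 12)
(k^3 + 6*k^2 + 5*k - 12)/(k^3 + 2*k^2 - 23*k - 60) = (k - 1)/(k - 5)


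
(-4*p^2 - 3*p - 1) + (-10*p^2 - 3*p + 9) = -14*p^2 - 6*p + 8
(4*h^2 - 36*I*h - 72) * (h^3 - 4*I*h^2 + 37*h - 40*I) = 4*h^5 - 52*I*h^4 - 68*h^3 - 1204*I*h^2 - 4104*h + 2880*I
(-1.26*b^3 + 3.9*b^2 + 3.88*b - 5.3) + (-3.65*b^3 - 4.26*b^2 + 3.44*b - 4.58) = -4.91*b^3 - 0.36*b^2 + 7.32*b - 9.88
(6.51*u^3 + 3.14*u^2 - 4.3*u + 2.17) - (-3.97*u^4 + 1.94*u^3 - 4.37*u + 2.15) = 3.97*u^4 + 4.57*u^3 + 3.14*u^2 + 0.0700000000000003*u + 0.02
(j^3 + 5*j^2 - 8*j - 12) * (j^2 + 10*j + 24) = j^5 + 15*j^4 + 66*j^3 + 28*j^2 - 312*j - 288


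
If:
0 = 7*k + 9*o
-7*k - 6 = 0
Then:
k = -6/7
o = 2/3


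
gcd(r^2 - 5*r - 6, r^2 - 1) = r + 1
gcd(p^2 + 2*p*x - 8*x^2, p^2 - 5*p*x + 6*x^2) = -p + 2*x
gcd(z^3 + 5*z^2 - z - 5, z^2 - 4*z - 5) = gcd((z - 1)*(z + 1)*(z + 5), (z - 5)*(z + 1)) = z + 1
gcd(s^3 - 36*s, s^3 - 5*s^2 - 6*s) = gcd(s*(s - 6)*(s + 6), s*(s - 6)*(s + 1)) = s^2 - 6*s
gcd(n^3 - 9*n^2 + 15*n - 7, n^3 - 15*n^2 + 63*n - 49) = n^2 - 8*n + 7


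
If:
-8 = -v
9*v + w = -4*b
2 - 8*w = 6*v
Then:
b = -265/16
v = 8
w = -23/4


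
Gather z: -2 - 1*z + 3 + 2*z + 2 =z + 3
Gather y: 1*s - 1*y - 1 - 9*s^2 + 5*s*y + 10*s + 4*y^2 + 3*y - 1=-9*s^2 + 11*s + 4*y^2 + y*(5*s + 2) - 2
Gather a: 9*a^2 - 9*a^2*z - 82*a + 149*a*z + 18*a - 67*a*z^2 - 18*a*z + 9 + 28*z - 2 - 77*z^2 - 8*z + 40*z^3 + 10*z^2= a^2*(9 - 9*z) + a*(-67*z^2 + 131*z - 64) + 40*z^3 - 67*z^2 + 20*z + 7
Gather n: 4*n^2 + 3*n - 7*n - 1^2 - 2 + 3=4*n^2 - 4*n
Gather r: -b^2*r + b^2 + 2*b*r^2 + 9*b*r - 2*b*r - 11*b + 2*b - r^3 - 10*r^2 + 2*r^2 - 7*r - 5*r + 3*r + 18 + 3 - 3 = b^2 - 9*b - r^3 + r^2*(2*b - 8) + r*(-b^2 + 7*b - 9) + 18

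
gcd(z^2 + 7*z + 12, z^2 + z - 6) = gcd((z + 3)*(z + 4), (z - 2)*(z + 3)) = z + 3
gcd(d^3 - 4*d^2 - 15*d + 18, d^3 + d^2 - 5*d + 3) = d^2 + 2*d - 3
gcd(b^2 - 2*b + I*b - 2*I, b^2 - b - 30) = 1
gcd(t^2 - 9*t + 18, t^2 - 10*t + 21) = t - 3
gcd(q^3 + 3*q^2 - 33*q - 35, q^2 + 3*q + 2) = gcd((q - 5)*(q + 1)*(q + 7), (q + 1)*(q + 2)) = q + 1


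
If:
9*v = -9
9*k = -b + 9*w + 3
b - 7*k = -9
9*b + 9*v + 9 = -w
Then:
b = -60/583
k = 741/583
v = -1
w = 540/583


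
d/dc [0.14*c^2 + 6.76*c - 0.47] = 0.28*c + 6.76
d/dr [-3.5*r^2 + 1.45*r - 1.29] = 1.45 - 7.0*r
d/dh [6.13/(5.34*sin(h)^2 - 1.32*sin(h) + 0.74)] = (8.0916 - 65.4684*sin(h))*cos(h)/(5.34*sin(h)^2 - 1.32*sin(h) + 0.74)^2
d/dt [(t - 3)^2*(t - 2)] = (t - 3)*(3*t - 7)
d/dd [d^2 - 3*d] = 2*d - 3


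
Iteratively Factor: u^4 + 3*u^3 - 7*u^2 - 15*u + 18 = (u - 1)*(u^3 + 4*u^2 - 3*u - 18) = (u - 1)*(u + 3)*(u^2 + u - 6) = (u - 1)*(u + 3)^2*(u - 2)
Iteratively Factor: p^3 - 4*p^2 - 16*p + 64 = (p + 4)*(p^2 - 8*p + 16) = (p - 4)*(p + 4)*(p - 4)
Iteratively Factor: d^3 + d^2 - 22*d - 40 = (d + 2)*(d^2 - d - 20) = (d + 2)*(d + 4)*(d - 5)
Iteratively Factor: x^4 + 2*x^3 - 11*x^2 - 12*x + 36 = (x - 2)*(x^3 + 4*x^2 - 3*x - 18) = (x - 2)*(x + 3)*(x^2 + x - 6) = (x - 2)^2*(x + 3)*(x + 3)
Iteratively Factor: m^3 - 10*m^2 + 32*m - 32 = (m - 4)*(m^2 - 6*m + 8) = (m - 4)^2*(m - 2)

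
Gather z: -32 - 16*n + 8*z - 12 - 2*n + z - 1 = -18*n + 9*z - 45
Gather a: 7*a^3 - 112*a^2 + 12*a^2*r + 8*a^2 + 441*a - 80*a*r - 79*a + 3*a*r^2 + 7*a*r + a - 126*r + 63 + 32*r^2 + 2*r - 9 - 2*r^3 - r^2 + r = 7*a^3 + a^2*(12*r - 104) + a*(3*r^2 - 73*r + 363) - 2*r^3 + 31*r^2 - 123*r + 54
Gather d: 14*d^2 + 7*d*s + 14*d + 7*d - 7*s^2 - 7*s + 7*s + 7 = 14*d^2 + d*(7*s + 21) - 7*s^2 + 7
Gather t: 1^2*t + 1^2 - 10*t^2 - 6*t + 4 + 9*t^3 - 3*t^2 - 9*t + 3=9*t^3 - 13*t^2 - 14*t + 8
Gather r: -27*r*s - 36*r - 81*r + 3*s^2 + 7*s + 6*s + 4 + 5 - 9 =r*(-27*s - 117) + 3*s^2 + 13*s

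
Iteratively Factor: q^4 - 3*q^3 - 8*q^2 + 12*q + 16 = (q + 2)*(q^3 - 5*q^2 + 2*q + 8) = (q - 2)*(q + 2)*(q^2 - 3*q - 4) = (q - 2)*(q + 1)*(q + 2)*(q - 4)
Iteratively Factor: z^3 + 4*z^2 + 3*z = (z + 3)*(z^2 + z) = (z + 1)*(z + 3)*(z)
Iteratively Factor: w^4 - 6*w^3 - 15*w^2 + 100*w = (w + 4)*(w^3 - 10*w^2 + 25*w) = (w - 5)*(w + 4)*(w^2 - 5*w) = w*(w - 5)*(w + 4)*(w - 5)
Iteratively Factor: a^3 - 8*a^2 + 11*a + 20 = (a + 1)*(a^2 - 9*a + 20) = (a - 5)*(a + 1)*(a - 4)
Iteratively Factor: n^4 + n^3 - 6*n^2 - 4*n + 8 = (n - 2)*(n^3 + 3*n^2 - 4) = (n - 2)*(n - 1)*(n^2 + 4*n + 4) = (n - 2)*(n - 1)*(n + 2)*(n + 2)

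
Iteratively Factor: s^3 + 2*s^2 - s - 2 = (s + 2)*(s^2 - 1) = (s - 1)*(s + 2)*(s + 1)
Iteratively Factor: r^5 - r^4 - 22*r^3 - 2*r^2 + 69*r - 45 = (r + 3)*(r^4 - 4*r^3 - 10*r^2 + 28*r - 15) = (r - 1)*(r + 3)*(r^3 - 3*r^2 - 13*r + 15) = (r - 1)^2*(r + 3)*(r^2 - 2*r - 15) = (r - 1)^2*(r + 3)^2*(r - 5)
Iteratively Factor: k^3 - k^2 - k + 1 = (k + 1)*(k^2 - 2*k + 1) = (k - 1)*(k + 1)*(k - 1)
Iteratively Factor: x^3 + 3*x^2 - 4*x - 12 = (x + 2)*(x^2 + x - 6) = (x - 2)*(x + 2)*(x + 3)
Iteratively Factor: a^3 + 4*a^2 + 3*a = (a + 1)*(a^2 + 3*a) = a*(a + 1)*(a + 3)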